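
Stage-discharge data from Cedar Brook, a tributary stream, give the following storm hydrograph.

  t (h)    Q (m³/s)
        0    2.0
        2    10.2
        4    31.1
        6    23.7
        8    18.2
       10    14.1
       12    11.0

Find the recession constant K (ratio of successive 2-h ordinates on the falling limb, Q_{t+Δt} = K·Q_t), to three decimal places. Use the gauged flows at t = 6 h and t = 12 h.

K ≈ 0.774

Using the recession-limb readings at t = 6 h and t = 12 h: Q falls from 23.7 to 11.0 m³/s over 3 intervals.
K = (Q₂/Q₁)^(1/3) = (11.0/23.7)^(1/3) = 0.774.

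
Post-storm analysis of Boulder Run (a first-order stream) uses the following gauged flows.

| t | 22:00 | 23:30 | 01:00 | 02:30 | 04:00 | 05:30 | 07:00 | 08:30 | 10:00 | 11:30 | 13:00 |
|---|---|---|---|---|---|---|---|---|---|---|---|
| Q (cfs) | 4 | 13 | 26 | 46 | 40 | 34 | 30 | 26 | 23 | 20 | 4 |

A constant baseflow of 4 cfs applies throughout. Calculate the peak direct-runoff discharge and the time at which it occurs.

Q_p = 42.0 cfs at t = 02:30

Subtracting baseflow gives direct-runoff ordinates: 0.0, 9.0, 22.0, 42.0, 36.0, 30.0, 26.0, 22.0, 19.0, 16.0, 0.0 cfs.
The maximum is 42.0 cfs, occurring at the reading for t = 02:30.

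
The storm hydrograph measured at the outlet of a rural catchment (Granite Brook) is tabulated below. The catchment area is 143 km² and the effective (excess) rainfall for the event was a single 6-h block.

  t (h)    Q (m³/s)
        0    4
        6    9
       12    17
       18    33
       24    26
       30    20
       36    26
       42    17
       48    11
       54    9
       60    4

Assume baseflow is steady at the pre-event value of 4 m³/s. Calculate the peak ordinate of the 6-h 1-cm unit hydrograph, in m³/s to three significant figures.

U_p ≈ 14.5 m³/s

Direct runoff: 0.0, 5.0, 13.0, 29.0, 22.0, 16.0, 22.0, 13.0, 7.0, 5.0, 0.0 m³/s; ΣQ_DR = 132.0 m³/s, peak = 29.0 m³/s.
Runoff depth d = ΣQ_DR·Δt / A = 132.0 × 21600 / (143 km²) = 19.94 mm.
The 1-cm UH is the DRH scaled by (10 mm)/d, so U_p = 29.0 × 10/19.94 = 14.5 m³/s.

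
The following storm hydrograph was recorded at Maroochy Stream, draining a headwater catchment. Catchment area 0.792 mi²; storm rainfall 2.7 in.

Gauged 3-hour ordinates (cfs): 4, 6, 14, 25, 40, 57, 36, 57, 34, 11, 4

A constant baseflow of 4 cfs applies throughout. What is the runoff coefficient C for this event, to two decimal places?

C ≈ 0.53

ΣQ_DR = 244.0 cfs; V = ΣQ_DR·Δt = 2.635 × 10^6 ft³.
Runoff depth d = V / A = 1.432 in.
C = d / P = 1.432 / 2.7 = 0.53.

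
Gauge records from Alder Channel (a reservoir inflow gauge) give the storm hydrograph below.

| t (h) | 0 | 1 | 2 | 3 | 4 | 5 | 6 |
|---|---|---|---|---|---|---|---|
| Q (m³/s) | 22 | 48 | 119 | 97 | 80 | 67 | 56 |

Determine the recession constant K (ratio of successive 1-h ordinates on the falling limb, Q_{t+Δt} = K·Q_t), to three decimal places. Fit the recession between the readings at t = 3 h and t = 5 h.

Using the recession-limb readings at t = 3 h and t = 5 h: Q falls from 97 to 67 m³/s over 2 intervals.
K = (Q₂/Q₁)^(1/2) = (67/97)^(1/2) = 0.831.

K ≈ 0.831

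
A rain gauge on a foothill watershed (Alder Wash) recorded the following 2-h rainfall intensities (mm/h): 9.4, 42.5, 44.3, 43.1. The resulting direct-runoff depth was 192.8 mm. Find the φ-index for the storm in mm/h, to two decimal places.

Only the 3 blocks with intensity above φ contribute runoff: 42.5, 44.3, 43.1 mm/h.
Σ(I−φ)·Δt = d  ⇒  (42.5+44.3+43.1 − 3φ)·2 = 192.8
φ = (129.9 − 192.8/2) / 3 = 11.17 mm/h.

φ ≈ 11.17 mm/h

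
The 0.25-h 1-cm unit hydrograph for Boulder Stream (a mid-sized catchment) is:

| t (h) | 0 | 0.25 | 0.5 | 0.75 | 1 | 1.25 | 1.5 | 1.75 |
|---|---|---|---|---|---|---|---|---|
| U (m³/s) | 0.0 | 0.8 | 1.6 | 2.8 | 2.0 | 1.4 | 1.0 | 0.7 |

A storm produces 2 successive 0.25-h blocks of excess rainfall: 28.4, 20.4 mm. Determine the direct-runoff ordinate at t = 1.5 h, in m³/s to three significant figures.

Q ≈ 5.70 m³/s

By discrete convolution, Q_j = Σ (P_i / 10 mm) · U_{j−i}.
At t = 1.5 h (j=6): Q = (28.4/10)·1.0 + (20.4/10)·1.4 = 5.70 m³/s.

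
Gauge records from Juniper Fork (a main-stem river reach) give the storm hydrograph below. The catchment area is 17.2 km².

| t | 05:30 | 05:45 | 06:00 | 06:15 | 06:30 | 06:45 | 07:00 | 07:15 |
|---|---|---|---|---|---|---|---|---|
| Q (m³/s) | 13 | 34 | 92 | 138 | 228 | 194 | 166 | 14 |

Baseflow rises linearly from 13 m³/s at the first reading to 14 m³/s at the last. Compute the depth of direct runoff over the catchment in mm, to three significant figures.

d ≈ 40.3 mm

Direct runoff: 0.00, 20.86, 78.71, 124.57, 214.43, 180.29, 152.14, 0.00 m³/s; ΣQ_DR = 771.0 m³/s.
V = ΣQ_DR · Δt = 771.0 × 900 s = 6.939 × 10^5 m³.
Over A = 17.2 km², depth = V / A = 40.3 mm.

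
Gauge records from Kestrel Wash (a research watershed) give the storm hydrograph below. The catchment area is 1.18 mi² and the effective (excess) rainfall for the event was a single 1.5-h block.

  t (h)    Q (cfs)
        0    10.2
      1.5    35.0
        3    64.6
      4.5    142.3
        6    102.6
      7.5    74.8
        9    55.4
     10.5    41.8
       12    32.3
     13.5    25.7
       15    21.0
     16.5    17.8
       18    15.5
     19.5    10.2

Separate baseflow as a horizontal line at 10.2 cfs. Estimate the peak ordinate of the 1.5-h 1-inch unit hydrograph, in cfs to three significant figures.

Direct runoff: 0.0, 24.8, 54.4, 132.1, 92.4, 64.6, 45.2, 31.6, 22.1, 15.5, 10.8, 7.6, 5.3, 0.0 cfs; ΣQ_DR = 506.4 cfs, peak = 132.1 cfs.
Runoff depth d = ΣQ_DR·Δt / A = 506.4 × 5400 / (1.18 mi²) = 0.9975 in.
The 1-inch UH is the DRH scaled by (1 in)/d, so U_p = 132.1 × 1/0.9975 = 132 cfs.

U_p ≈ 132 cfs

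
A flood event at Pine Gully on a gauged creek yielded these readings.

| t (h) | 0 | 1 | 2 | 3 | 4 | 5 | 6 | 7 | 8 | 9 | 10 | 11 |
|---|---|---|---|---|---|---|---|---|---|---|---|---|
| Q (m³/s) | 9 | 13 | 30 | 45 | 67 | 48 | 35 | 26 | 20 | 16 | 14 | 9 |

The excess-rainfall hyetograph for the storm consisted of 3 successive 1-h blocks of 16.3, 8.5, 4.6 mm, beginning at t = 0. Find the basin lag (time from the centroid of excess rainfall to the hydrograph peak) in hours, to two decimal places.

t_L ≈ 2.90 h

Centroid of excess rainfall: t_c = Σ P_i·t̄_i / ΣP_i = 1.1020 h (block centres at 0.5, 1.5, 2.5 h).
Hydrograph peak occurs at t = 4 h, so basin lag t_L = 4 − 1.1020 = 2.90 h.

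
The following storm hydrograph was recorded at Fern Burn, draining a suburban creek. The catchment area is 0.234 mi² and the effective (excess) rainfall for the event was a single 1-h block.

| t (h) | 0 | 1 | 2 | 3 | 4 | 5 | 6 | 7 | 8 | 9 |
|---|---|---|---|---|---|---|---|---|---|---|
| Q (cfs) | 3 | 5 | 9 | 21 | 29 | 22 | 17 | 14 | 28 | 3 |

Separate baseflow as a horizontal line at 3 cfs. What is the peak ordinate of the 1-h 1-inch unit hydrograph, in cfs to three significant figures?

U_p ≈ 32.4 cfs

Direct runoff: 0.0, 2.0, 6.0, 18.0, 26.0, 19.0, 14.0, 11.0, 25.0, 0.0 cfs; ΣQ_DR = 121.0 cfs, peak = 26.0 cfs.
Runoff depth d = ΣQ_DR·Δt / A = 121.0 × 3600 / (0.234 mi²) = 0.8013 in.
The 1-inch UH is the DRH scaled by (1 in)/d, so U_p = 26.0 × 1/0.8013 = 32.4 cfs.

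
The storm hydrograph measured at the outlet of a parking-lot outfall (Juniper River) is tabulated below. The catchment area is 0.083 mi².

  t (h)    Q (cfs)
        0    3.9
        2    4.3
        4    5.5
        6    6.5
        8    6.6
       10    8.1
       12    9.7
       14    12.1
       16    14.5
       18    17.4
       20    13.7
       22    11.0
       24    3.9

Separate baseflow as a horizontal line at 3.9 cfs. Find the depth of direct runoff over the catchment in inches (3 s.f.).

d ≈ 2.48 in

Direct runoff: 0.0, 0.4, 1.6, 2.6, 2.7, 4.2, 5.8, 8.2, 10.6, 13.5, 9.8, 7.1, 0.0 cfs; ΣQ_DR = 66.50 cfs.
V = ΣQ_DR · Δt = 66.50 × 7200 s = 4.788 × 10^5 ft³.
Over A = 0.083 mi², depth = V / A = 2.48 in.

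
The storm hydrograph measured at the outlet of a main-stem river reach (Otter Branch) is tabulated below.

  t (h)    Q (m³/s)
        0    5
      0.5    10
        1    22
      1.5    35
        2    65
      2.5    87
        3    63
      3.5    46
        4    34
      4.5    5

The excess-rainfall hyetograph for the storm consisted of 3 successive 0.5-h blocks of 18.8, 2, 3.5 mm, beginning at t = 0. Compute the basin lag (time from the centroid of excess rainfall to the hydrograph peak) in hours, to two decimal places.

t_L ≈ 2.06 h

Centroid of excess rainfall: t_c = Σ P_i·t̄_i / ΣP_i = 0.4352 h (block centres at 0.25, 0.75, 1.25 h).
Hydrograph peak occurs at t = 2.5 h, so basin lag t_L = 2.5 − 0.4352 = 2.06 h.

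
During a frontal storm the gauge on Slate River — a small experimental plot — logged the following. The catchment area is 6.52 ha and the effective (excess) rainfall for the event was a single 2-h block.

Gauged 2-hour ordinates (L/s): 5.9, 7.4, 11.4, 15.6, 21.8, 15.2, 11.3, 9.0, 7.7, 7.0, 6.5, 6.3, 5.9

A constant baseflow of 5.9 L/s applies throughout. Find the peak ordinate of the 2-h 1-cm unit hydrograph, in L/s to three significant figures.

Direct runoff: 0.0, 1.5, 5.5, 9.7, 15.9, 9.3, 5.4, 3.1, 1.8, 1.1, 0.6, 0.4, 0.0 L/s; ΣQ_DR = 54.30 L/s, peak = 15.9 L/s.
Runoff depth d = ΣQ_DR·Δt / A = 54.30 × 7200 / (6.52 ha) = 5.996 mm.
The 1-cm UH is the DRH scaled by (10 mm)/d, so U_p = 15.9 × 10/5.996 = 26.5 L/s.

U_p ≈ 26.5 L/s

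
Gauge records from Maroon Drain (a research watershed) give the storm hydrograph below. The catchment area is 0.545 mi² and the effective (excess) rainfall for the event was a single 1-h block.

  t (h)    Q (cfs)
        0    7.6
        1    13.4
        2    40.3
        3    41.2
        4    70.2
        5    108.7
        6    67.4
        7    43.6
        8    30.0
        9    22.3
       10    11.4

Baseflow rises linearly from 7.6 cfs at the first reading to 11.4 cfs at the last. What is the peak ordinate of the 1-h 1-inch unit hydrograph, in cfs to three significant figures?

U_p ≈ 99.2 cfs

Direct runoff: 0.00, 5.42, 31.94, 32.46, 61.08, 99.20, 57.52, 33.34, 19.36, 11.28, 0.00 cfs; ΣQ_DR = 351.6 cfs, peak = 99.20 cfs.
Runoff depth d = ΣQ_DR·Δt / A = 351.6 × 3600 / (0.545 mi²) = 0.9997 in.
The 1-inch UH is the DRH scaled by (1 in)/d, so U_p = 99.20 × 1/0.9997 = 99.2 cfs.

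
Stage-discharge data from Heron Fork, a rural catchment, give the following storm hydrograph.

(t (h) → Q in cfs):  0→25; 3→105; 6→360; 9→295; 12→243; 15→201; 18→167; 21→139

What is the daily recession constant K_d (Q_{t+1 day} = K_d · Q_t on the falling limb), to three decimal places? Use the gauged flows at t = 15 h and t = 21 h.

Between t = 15 h and t = 21 h the flow falls from 201 to 139 cfs over 2×3 h = 6 h.
Per-interval ratio K = (139/201)^(1/2) = 0.8316; K_d = K^(24/3) = 0.229.

K_d ≈ 0.229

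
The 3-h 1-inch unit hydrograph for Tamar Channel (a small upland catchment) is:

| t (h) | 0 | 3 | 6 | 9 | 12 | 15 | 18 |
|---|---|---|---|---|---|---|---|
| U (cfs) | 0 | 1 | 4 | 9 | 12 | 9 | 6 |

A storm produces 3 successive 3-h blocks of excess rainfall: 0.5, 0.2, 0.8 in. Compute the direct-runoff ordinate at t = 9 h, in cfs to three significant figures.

By discrete convolution, Q_j = Σ (P_i / 1 in) · U_{j−i}.
At t = 9 h (j=3): Q = (0.5/1)·9 + (0.2/1)·4 + (0.8/1)·1 = 6.10 cfs.

Q ≈ 6.10 cfs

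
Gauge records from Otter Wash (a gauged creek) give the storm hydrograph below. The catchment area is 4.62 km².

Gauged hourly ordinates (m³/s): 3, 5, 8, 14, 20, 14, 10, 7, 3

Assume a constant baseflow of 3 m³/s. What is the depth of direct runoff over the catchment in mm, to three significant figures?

d ≈ 44.4 mm

Direct runoff: 0.0, 2.0, 5.0, 11.0, 17.0, 11.0, 7.0, 4.0, 0.0 m³/s; ΣQ_DR = 57.00 m³/s.
V = ΣQ_DR · Δt = 57.00 × 3600 s = 2.052 × 10^5 m³.
Over A = 4.62 km², depth = V / A = 44.4 mm.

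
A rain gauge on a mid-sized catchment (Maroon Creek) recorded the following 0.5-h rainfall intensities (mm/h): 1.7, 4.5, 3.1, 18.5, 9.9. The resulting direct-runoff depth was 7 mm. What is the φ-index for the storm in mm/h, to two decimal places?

φ ≈ 7.20 mm/h

Only the 2 blocks with intensity above φ contribute runoff: 18.5, 9.9 mm/h.
Σ(I−φ)·Δt = d  ⇒  (18.5+9.9 − 2φ)·0.5 = 7
φ = (28.40 − 7/0.5) / 2 = 7.20 mm/h.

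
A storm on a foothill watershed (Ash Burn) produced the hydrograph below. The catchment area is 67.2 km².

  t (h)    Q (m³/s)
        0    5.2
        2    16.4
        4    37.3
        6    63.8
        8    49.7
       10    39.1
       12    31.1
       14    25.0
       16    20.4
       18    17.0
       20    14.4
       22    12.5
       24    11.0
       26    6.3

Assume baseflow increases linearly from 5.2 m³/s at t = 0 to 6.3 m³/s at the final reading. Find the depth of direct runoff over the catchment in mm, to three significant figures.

d ≈ 28.8 mm

Direct runoff: 0.00, 11.12, 31.93, 58.35, 44.16, 33.48, 25.39, 19.21, 14.52, 11.04, 8.35, 6.37, 4.78, 0.00 m³/s; ΣQ_DR = 268.7 m³/s.
V = ΣQ_DR · Δt = 268.7 × 7200 s = 1.935 × 10^6 m³.
Over A = 67.2 km², depth = V / A = 28.8 mm.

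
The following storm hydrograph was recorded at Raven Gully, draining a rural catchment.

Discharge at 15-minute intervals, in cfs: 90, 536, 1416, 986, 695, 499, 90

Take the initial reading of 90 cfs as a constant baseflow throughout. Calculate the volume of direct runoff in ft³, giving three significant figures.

V ≈ 3.31 × 10^6 ft³

Direct-runoff ordinates (Q − Q_b): 0.0, 446.0, 1326.0, 896.0, 605.0, 409.0, 0.0 cfs.
ΣQ_DR = 3682 cfs.
With Δt = 0.25 h = 900 s, V = ΣQ_DR · Δt = 3682 × 900 = 3.31 × 10^6 ft³.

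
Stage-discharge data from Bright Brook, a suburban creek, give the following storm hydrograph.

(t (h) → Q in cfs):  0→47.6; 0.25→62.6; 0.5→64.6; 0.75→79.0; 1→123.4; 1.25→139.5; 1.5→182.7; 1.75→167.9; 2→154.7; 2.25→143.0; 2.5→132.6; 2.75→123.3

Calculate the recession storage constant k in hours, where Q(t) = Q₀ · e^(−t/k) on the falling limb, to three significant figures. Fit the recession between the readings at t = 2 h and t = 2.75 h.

On the falling limb, Q drops from 154.7 to 123.3 cfs between t = 2 h and t = 2.75 h (Δt = 0.75 h).
k = −Δt / ln(Q₂/Q₁) = −0.75 / ln(123.3/154.7) = 3.31 h.

k ≈ 3.31 h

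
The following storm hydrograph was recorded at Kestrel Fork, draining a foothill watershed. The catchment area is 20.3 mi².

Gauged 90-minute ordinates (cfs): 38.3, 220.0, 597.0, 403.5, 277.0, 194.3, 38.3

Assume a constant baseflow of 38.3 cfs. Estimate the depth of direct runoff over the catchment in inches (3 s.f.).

d ≈ 0.172 in

Direct runoff: 0.0, 181.7, 558.7, 365.2, 238.7, 156.0, 0.0 cfs; ΣQ_DR = 1500 cfs.
V = ΣQ_DR · Δt = 1500 × 5400 s = 8.102 × 10^6 ft³.
Over A = 20.3 mi², depth = V / A = 0.172 in.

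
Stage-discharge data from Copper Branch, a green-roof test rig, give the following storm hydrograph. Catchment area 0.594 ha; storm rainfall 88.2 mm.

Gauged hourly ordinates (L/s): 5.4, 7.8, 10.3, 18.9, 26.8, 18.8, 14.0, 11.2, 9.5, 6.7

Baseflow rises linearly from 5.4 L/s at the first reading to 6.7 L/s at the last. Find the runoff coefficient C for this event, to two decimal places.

ΣQ_DR = 68.90 L/s; V = ΣQ_DR·Δt = 2.480 × 10^5 L.
Runoff depth d = V / A = 41.76 mm.
C = d / P = 41.76 / 88.2 = 0.47.

C ≈ 0.47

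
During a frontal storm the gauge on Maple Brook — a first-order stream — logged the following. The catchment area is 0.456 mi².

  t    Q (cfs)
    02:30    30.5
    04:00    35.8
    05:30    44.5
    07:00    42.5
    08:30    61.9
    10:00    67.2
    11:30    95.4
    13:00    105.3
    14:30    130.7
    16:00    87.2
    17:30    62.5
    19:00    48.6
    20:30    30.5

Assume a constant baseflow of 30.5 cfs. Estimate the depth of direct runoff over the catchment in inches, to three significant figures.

Direct runoff: 0.0, 5.3, 14.0, 12.0, 31.4, 36.7, 64.9, 74.8, 100.2, 56.7, 32.0, 18.1, 0.0 cfs; ΣQ_DR = 446.1 cfs.
V = ΣQ_DR · Δt = 446.1 × 5400 s = 2.409 × 10^6 ft³.
Over A = 0.456 mi², depth = V / A = 2.27 in.

d ≈ 2.27 in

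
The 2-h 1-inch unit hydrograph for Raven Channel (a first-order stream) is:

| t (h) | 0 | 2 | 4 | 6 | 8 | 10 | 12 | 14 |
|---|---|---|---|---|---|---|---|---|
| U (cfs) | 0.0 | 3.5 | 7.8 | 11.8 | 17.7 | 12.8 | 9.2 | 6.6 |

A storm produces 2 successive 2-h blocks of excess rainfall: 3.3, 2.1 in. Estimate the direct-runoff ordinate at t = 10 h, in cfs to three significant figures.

Q ≈ 79.4 cfs

By discrete convolution, Q_j = Σ (P_i / 1 in) · U_{j−i}.
At t = 10 h (j=5): Q = (3.3/1)·12.8 + (2.1/1)·17.7 = 79.4 cfs.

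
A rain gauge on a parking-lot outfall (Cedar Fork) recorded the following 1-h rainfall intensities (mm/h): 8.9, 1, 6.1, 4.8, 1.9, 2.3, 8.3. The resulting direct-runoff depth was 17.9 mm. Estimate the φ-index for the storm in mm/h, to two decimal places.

φ ≈ 2.55 mm/h

Only the 4 blocks with intensity above φ contribute runoff: 8.9, 6.1, 4.8, 8.3 mm/h.
Σ(I−φ)·Δt = d  ⇒  (8.9+6.1+4.8+8.3 − 4φ)·1 = 17.9
φ = (28.10 − 17.9/1) / 4 = 2.55 mm/h.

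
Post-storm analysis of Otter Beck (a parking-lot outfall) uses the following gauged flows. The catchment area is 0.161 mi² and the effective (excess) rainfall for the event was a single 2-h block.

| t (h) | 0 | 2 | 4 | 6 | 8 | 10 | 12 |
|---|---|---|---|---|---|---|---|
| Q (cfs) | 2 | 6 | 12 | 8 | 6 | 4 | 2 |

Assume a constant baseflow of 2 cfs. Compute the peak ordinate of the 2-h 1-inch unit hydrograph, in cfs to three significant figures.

Direct runoff: 0.0, 4.0, 10.0, 6.0, 4.0, 2.0, 0.0 cfs; ΣQ_DR = 26.00 cfs, peak = 10.0 cfs.
Runoff depth d = ΣQ_DR·Δt / A = 26.00 × 7200 / (0.161 mi²) = 0.5005 in.
The 1-inch UH is the DRH scaled by (1 in)/d, so U_p = 10.0 × 1/0.5005 = 20.0 cfs.

U_p ≈ 20.0 cfs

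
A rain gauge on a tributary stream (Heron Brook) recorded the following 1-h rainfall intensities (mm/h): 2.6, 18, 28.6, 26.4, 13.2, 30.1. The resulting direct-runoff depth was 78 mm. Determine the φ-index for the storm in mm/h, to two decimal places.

Only the 5 blocks with intensity above φ contribute runoff: 18, 28.6, 26.4, 13.2, 30.1 mm/h.
Σ(I−φ)·Δt = d  ⇒  (18+28.6+26.4+13.2+30.1 − 5φ)·1 = 78
φ = (116.3 − 78/1) / 5 = 7.66 mm/h.

φ ≈ 7.66 mm/h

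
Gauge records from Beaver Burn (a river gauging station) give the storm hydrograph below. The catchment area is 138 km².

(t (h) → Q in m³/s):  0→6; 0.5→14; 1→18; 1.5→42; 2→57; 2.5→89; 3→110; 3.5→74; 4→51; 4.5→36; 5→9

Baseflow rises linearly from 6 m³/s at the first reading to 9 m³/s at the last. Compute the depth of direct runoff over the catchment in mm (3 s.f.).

Direct runoff: 0.00, 7.70, 11.40, 35.10, 49.80, 81.50, 102.20, 65.90, 42.60, 27.30, 0.00 m³/s; ΣQ_DR = 423.5 m³/s.
V = ΣQ_DR · Δt = 423.5 × 1800 s = 7.623 × 10^5 m³.
Over A = 138 km², depth = V / A = 5.52 mm.

d ≈ 5.52 mm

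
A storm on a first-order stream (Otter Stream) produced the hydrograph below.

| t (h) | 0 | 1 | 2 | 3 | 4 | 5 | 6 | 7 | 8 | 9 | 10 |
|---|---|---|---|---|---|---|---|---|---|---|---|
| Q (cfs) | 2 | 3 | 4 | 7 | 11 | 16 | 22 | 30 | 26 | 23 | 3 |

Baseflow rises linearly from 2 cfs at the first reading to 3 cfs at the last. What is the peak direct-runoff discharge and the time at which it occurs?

Q_p = 27.30 cfs at t = 7 h

Subtracting baseflow gives direct-runoff ordinates: 0.00, 0.90, 1.80, 4.70, 8.60, 13.50, 19.40, 27.30, 23.20, 20.10, 0.00 cfs.
The maximum is 27.30 cfs, occurring at the reading for t = 7 h.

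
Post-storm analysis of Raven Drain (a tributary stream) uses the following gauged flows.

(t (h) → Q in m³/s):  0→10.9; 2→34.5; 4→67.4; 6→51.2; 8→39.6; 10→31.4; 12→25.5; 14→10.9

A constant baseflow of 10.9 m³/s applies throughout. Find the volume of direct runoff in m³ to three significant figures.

Direct-runoff ordinates (Q − Q_b): 0.0, 23.6, 56.5, 40.3, 28.7, 20.5, 14.6, 0.0 m³/s.
ΣQ_DR = 184.2 m³/s.
With Δt = 2 h = 7200 s, V = ΣQ_DR · Δt = 184.2 × 7200 = 1.33 × 10^6 m³.

V ≈ 1.33 × 10^6 m³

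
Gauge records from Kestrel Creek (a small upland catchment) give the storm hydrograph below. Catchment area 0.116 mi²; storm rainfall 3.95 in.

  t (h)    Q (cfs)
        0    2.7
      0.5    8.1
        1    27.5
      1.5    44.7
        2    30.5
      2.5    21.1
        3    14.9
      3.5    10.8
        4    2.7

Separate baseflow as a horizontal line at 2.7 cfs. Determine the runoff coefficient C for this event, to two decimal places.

ΣQ_DR = 138.7 cfs; V = ΣQ_DR·Δt = 2.497 × 10^5 ft³.
Runoff depth d = V / A = 0.9264 in.
C = d / P = 0.9264 / 3.95 = 0.23.

C ≈ 0.23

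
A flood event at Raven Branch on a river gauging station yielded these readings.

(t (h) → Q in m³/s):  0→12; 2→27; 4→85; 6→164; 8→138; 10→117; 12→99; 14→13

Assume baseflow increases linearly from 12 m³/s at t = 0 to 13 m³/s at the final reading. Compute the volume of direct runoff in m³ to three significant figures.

Direct-runoff ordinates (Q − Q_b): 0.00, 14.86, 72.71, 151.57, 125.43, 104.29, 86.14, 0.00 m³/s.
ΣQ_DR = 555.0 m³/s.
With Δt = 2 h = 7200 s, V = ΣQ_DR · Δt = 555.0 × 7200 = 4.00 × 10^6 m³.

V ≈ 4.00 × 10^6 m³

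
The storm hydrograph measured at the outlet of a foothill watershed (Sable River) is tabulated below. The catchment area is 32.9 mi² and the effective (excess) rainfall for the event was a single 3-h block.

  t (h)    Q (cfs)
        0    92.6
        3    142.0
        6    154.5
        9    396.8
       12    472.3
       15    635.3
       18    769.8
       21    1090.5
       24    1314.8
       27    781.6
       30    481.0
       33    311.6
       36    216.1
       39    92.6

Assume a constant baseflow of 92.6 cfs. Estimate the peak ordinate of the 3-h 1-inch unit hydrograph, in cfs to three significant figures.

Direct runoff: 0.0, 49.4, 61.9, 304.2, 379.7, 542.7, 677.2, 997.9, 1222.2, 689.0, 388.4, 219.0, 123.5, 0.0 cfs; ΣQ_DR = 5655 cfs, peak = 1222.2 cfs.
Runoff depth d = ΣQ_DR·Δt / A = 5655 × 10800 / (32.9 mi²) = 0.7991 in.
The 1-inch UH is the DRH scaled by (1 in)/d, so U_p = 1222.2 × 1/0.7991 = 1530 cfs.

U_p ≈ 1530 cfs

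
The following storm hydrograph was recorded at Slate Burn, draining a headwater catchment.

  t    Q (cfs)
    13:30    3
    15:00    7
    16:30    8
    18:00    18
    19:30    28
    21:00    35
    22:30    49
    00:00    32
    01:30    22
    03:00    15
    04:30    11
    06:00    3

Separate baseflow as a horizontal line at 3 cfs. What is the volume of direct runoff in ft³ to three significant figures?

Direct-runoff ordinates (Q − Q_b): 0.0, 4.0, 5.0, 15.0, 25.0, 32.0, 46.0, 29.0, 19.0, 12.0, 8.0, 0.0 cfs.
ΣQ_DR = 195.0 cfs.
With Δt = 1.5 h = 5400 s, V = ΣQ_DR · Δt = 195.0 × 5400 = 1.05 × 10^6 ft³.

V ≈ 1.05 × 10^6 ft³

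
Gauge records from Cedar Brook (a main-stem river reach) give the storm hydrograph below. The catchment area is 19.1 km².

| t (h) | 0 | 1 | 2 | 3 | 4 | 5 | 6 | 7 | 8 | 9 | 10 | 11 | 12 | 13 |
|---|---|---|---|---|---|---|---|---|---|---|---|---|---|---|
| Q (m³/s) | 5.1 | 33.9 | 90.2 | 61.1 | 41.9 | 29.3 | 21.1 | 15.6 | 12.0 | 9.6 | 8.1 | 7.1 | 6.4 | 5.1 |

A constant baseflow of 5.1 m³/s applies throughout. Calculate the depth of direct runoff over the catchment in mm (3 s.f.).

d ≈ 51.9 mm

Direct runoff: 0.0, 28.8, 85.1, 56.0, 36.8, 24.2, 16.0, 10.5, 6.9, 4.5, 3.0, 2.0, 1.3, 0.0 m³/s; ΣQ_DR = 275.1 m³/s.
V = ΣQ_DR · Δt = 275.1 × 3600 s = 9.904 × 10^5 m³.
Over A = 19.1 km², depth = V / A = 51.9 mm.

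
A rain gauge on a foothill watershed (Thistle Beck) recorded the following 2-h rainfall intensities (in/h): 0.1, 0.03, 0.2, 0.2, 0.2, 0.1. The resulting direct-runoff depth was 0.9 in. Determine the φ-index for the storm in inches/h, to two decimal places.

φ ≈ 0.07 in/h

Only the 5 blocks with intensity above φ contribute runoff: 0.1, 0.2, 0.2, 0.2, 0.1 in/h.
Σ(I−φ)·Δt = d  ⇒  (0.1+0.2+0.2+0.2+0.1 − 5φ)·2 = 0.9
φ = (0.8000 − 0.9/2) / 5 = 0.07 in/h.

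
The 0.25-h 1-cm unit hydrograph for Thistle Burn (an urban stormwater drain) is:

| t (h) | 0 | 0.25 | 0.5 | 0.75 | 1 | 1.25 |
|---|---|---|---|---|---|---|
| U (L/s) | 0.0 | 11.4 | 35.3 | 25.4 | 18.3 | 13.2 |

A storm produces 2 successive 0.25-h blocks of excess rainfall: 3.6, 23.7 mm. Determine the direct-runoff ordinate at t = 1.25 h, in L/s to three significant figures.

Q ≈ 48.1 L/s

By discrete convolution, Q_j = Σ (P_i / 10 mm) · U_{j−i}.
At t = 1.25 h (j=5): Q = (3.6/10)·13.2 + (23.7/10)·18.3 = 48.1 L/s.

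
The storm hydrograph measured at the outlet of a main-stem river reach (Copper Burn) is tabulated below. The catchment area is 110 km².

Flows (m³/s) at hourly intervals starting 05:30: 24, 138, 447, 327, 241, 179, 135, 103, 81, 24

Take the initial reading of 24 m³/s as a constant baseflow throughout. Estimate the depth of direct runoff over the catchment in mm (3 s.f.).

d ≈ 47.7 mm

Direct runoff: 0.0, 114.0, 423.0, 303.0, 217.0, 155.0, 111.0, 79.0, 57.0, 0.0 m³/s; ΣQ_DR = 1459 m³/s.
V = ΣQ_DR · Δt = 1459 × 3600 s = 5.252 × 10^6 m³.
Over A = 110 km², depth = V / A = 47.7 mm.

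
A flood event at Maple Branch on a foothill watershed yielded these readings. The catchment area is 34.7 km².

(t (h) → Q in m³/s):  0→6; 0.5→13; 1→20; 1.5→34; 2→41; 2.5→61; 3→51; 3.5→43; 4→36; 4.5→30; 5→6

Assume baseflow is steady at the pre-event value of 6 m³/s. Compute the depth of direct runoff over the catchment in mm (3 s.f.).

d ≈ 14.3 mm

Direct runoff: 0.0, 7.0, 14.0, 28.0, 35.0, 55.0, 45.0, 37.0, 30.0, 24.0, 0.0 m³/s; ΣQ_DR = 275.0 m³/s.
V = ΣQ_DR · Δt = 275.0 × 1800 s = 4.950 × 10^5 m³.
Over A = 34.7 km², depth = V / A = 14.3 mm.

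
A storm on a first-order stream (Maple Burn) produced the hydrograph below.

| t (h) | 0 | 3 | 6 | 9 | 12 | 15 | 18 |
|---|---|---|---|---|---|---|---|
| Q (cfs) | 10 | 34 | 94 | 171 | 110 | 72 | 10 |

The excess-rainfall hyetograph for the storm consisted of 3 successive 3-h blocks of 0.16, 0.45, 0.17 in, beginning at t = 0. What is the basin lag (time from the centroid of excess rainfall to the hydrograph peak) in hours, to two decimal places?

Centroid of excess rainfall: t_c = Σ P_i·t̄_i / ΣP_i = 4.5385 h (block centres at 1.5, 4.5, 7.5 h).
Hydrograph peak occurs at t = 9 h, so basin lag t_L = 9 − 4.5385 = 4.46 h.

t_L ≈ 4.46 h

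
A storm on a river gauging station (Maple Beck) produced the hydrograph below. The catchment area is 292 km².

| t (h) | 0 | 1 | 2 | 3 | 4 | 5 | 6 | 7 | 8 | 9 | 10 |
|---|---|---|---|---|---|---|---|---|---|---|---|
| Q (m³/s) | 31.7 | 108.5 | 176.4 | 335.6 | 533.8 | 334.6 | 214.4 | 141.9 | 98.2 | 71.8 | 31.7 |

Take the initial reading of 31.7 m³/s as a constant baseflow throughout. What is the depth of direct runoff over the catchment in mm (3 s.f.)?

d ≈ 21.3 mm

Direct runoff: 0.0, 76.8, 144.7, 303.9, 502.1, 302.9, 182.7, 110.2, 66.5, 40.1, 0.0 m³/s; ΣQ_DR = 1730 m³/s.
V = ΣQ_DR · Δt = 1730 × 3600 s = 6.228 × 10^6 m³.
Over A = 292 km², depth = V / A = 21.3 mm.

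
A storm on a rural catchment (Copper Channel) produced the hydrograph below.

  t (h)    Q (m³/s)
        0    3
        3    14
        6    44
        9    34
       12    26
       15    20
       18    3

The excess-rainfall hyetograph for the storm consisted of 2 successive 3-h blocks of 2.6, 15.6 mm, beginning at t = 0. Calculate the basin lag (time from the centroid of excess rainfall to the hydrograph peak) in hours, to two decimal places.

t_L ≈ 1.93 h

Centroid of excess rainfall: t_c = Σ P_i·t̄_i / ΣP_i = 4.0714 h (block centres at 1.5, 4.5 h).
Hydrograph peak occurs at t = 6 h, so basin lag t_L = 6 − 4.0714 = 1.93 h.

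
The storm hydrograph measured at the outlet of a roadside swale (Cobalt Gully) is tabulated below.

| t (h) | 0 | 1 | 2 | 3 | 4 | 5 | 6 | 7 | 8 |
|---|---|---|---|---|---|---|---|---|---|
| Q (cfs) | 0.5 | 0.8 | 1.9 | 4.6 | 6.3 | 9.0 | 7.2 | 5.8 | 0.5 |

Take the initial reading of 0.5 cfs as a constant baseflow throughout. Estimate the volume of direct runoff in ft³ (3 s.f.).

Direct-runoff ordinates (Q − Q_b): 0.0, 0.3, 1.4, 4.1, 5.8, 8.5, 6.7, 5.3, 0.0 cfs.
ΣQ_DR = 32.10 cfs.
With Δt = 1 h = 3600 s, V = ΣQ_DR · Δt = 32.10 × 3600 = 1.16 × 10^5 ft³.

V ≈ 1.16 × 10^5 ft³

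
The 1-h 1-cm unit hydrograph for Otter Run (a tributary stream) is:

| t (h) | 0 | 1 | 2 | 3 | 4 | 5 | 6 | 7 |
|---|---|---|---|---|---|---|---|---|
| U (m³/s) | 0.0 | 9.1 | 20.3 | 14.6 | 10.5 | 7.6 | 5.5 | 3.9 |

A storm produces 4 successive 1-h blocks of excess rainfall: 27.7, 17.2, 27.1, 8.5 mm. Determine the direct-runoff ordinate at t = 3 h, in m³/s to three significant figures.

By discrete convolution, Q_j = Σ (P_i / 10 mm) · U_{j−i}.
At t = 3 h (j=3): Q = (27.7/10)·14.6 + (17.2/10)·20.3 + (27.1/10)·9.1 + (8.5/10)·0.0 = 100 m³/s.

Q ≈ 100 m³/s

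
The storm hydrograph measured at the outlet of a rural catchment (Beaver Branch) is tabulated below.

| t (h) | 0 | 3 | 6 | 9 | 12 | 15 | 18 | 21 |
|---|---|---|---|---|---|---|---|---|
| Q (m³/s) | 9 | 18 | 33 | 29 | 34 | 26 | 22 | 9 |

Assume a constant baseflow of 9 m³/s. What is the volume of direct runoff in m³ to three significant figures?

V ≈ 1.17 × 10^6 m³

Direct-runoff ordinates (Q − Q_b): 0.0, 9.0, 24.0, 20.0, 25.0, 17.0, 13.0, 0.0 m³/s.
ΣQ_DR = 108.0 m³/s.
With Δt = 3 h = 10800 s, V = ΣQ_DR · Δt = 108.0 × 10800 = 1.17 × 10^6 m³.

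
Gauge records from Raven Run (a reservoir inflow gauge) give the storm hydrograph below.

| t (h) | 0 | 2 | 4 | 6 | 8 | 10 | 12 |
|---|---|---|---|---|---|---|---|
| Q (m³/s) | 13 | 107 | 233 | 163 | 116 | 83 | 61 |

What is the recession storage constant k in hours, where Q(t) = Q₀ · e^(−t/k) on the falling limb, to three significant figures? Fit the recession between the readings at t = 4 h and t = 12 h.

On the falling limb, Q drops from 233 to 61 m³/s between t = 4 h and t = 12 h (Δt = 8 h).
k = −Δt / ln(Q₂/Q₁) = −8 / ln(61/233) = 5.97 h.

k ≈ 5.97 h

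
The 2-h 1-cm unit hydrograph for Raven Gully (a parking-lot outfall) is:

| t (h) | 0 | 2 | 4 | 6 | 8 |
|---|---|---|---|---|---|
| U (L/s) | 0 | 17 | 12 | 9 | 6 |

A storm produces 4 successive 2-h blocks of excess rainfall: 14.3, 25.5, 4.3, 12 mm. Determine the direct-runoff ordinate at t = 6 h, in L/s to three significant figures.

Q ≈ 50.8 L/s

By discrete convolution, Q_j = Σ (P_i / 10 mm) · U_{j−i}.
At t = 6 h (j=3): Q = (14.3/10)·9 + (25.5/10)·12 + (4.3/10)·17 + (12/10)·0 = 50.8 L/s.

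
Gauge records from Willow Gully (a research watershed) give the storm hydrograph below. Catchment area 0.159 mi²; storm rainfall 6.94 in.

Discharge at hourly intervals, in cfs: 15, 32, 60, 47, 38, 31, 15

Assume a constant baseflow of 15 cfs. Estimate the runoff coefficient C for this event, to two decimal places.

ΣQ_DR = 133.0 cfs; V = ΣQ_DR·Δt = 4.788 × 10^5 ft³.
Runoff depth d = V / A = 1.296 in.
C = d / P = 1.296 / 6.94 = 0.19.

C ≈ 0.19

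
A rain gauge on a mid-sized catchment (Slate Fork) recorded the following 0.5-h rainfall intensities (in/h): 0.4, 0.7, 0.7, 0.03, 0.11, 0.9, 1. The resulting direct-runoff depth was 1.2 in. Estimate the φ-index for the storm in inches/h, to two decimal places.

φ ≈ 0.26 in/h

Only the 5 blocks with intensity above φ contribute runoff: 0.4, 0.7, 0.7, 0.9, 1 in/h.
Σ(I−φ)·Δt = d  ⇒  (0.4+0.7+0.7+0.9+1 − 5φ)·0.5 = 1.2
φ = (3.700 − 1.2/0.5) / 5 = 0.26 in/h.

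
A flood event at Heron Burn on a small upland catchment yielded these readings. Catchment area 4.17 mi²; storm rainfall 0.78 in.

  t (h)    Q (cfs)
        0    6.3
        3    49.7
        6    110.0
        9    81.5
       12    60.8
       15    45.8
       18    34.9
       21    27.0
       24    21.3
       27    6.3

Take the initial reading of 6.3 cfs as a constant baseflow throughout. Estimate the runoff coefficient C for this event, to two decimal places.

C ≈ 0.54

ΣQ_DR = 380.6 cfs; V = ΣQ_DR·Δt = 4.110 × 10^6 ft³.
Runoff depth d = V / A = 0.4243 in.
C = d / P = 0.4243 / 0.78 = 0.54.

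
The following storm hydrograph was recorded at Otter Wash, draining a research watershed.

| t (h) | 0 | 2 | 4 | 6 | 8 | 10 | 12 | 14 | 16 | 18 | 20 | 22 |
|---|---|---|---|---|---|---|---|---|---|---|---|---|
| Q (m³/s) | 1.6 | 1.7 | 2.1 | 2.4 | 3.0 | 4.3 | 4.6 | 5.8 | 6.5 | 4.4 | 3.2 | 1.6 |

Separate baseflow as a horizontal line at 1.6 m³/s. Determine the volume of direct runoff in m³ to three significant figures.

V ≈ 1.58 × 10^5 m³

Direct-runoff ordinates (Q − Q_b): 0.0, 0.1, 0.5, 0.8, 1.4, 2.7, 3.0, 4.2, 4.9, 2.8, 1.6, 0.0 m³/s.
ΣQ_DR = 22.00 m³/s.
With Δt = 2 h = 7200 s, V = ΣQ_DR · Δt = 22.00 × 7200 = 1.58 × 10^5 m³.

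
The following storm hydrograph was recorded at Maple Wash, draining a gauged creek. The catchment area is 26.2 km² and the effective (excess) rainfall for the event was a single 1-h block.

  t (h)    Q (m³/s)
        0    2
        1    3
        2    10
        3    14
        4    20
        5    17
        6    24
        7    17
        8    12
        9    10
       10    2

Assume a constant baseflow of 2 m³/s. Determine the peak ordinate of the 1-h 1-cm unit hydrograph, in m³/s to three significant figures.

Direct runoff: 0.0, 1.0, 8.0, 12.0, 18.0, 15.0, 22.0, 15.0, 10.0, 8.0, 0.0 m³/s; ΣQ_DR = 109.0 m³/s, peak = 22.0 m³/s.
Runoff depth d = ΣQ_DR·Δt / A = 109.0 × 3600 / (26.2 km²) = 14.98 mm.
The 1-cm UH is the DRH scaled by (10 mm)/d, so U_p = 22.0 × 10/14.98 = 14.7 m³/s.

U_p ≈ 14.7 m³/s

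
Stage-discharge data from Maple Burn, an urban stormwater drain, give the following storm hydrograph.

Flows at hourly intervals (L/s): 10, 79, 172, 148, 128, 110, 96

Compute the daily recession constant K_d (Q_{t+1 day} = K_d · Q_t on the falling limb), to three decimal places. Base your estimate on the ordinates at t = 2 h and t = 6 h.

Between t = 2 h and t = 6 h the flow falls from 172 to 96 L/s over 4×1 h = 4 h.
Per-interval ratio K = (96/172)^(1/4) = 0.8643; K_d = K^(24/1) = 0.030.

K_d ≈ 0.030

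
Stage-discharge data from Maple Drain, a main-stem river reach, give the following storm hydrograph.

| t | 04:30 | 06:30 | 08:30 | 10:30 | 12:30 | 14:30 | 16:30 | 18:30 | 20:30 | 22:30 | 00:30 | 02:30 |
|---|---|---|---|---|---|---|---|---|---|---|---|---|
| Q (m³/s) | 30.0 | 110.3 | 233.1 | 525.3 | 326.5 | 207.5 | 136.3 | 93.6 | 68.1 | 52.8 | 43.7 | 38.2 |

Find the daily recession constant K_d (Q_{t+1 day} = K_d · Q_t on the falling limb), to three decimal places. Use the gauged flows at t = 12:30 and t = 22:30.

Between t = 12:30 and t = 22:30 the flow falls from 326.5 to 52.8 m³/s over 5×2 h = 10 h.
Per-interval ratio K = (52.8/326.5)^(1/5) = 0.6946; K_d = K^(24/2) = 0.013.

K_d ≈ 0.013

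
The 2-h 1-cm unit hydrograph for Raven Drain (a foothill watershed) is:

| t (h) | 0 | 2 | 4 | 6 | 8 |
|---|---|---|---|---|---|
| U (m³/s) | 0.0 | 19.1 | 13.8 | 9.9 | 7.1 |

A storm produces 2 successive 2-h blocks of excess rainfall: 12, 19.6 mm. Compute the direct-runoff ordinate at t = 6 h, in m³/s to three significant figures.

By discrete convolution, Q_j = Σ (P_i / 10 mm) · U_{j−i}.
At t = 6 h (j=3): Q = (12/10)·9.9 + (19.6/10)·13.8 = 38.9 m³/s.

Q ≈ 38.9 m³/s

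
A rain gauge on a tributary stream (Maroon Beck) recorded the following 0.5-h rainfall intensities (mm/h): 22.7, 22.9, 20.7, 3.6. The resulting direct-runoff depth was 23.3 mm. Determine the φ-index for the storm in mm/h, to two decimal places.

Only the 3 blocks with intensity above φ contribute runoff: 22.7, 22.9, 20.7 mm/h.
Σ(I−φ)·Δt = d  ⇒  (22.7+22.9+20.7 − 3φ)·0.5 = 23.3
φ = (66.30 − 23.3/0.5) / 3 = 6.57 mm/h.

φ ≈ 6.57 mm/h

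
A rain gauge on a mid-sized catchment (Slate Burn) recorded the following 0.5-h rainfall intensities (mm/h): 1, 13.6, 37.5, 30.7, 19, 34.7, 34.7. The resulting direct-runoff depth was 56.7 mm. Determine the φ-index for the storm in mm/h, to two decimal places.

Only the 6 blocks with intensity above φ contribute runoff: 13.6, 37.5, 30.7, 19, 34.7, 34.7 mm/h.
Σ(I−φ)·Δt = d  ⇒  (13.6+37.5+30.7+19+34.7+34.7 − 6φ)·0.5 = 56.7
φ = (170.2 − 56.7/0.5) / 6 = 9.47 mm/h.

φ ≈ 9.47 mm/h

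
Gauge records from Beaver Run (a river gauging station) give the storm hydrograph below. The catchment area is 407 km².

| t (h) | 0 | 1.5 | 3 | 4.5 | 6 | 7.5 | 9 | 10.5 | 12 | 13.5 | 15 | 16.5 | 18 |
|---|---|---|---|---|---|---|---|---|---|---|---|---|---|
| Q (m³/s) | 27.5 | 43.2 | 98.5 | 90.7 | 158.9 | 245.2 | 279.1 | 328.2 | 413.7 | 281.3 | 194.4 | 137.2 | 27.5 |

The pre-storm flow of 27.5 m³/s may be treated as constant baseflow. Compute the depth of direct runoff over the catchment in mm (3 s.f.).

d ≈ 26.1 mm

Direct runoff: 0.0, 15.7, 71.0, 63.2, 131.4, 217.7, 251.6, 300.7, 386.2, 253.8, 166.9, 109.7, 0.0 m³/s; ΣQ_DR = 1968 m³/s.
V = ΣQ_DR · Δt = 1968 × 5400 s = 1.063 × 10^7 m³.
Over A = 407 km², depth = V / A = 26.1 mm.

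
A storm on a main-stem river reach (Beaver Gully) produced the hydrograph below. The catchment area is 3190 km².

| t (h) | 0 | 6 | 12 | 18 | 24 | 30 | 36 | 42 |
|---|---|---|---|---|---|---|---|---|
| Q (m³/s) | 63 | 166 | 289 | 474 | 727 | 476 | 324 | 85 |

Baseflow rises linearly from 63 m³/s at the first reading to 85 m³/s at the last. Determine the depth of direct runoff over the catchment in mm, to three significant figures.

d ≈ 13.6 mm

Direct runoff: 0.00, 99.86, 219.71, 401.57, 651.43, 397.29, 242.14, 0.00 m³/s; ΣQ_DR = 2012 m³/s.
V = ΣQ_DR · Δt = 2012 × 21600 s = 4.346 × 10^7 m³.
Over A = 3190 km², depth = V / A = 13.6 mm.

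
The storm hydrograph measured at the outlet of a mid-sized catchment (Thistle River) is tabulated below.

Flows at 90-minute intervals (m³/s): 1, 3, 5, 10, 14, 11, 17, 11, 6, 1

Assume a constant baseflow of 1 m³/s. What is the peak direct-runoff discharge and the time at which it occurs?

Subtracting baseflow gives direct-runoff ordinates: 0.0, 2.0, 4.0, 9.0, 13.0, 10.0, 16.0, 10.0, 5.0, 0.0 m³/s.
The maximum is 16.0 m³/s, occurring at the reading for t = 9 h.

Q_p = 16.0 m³/s at t = 9 h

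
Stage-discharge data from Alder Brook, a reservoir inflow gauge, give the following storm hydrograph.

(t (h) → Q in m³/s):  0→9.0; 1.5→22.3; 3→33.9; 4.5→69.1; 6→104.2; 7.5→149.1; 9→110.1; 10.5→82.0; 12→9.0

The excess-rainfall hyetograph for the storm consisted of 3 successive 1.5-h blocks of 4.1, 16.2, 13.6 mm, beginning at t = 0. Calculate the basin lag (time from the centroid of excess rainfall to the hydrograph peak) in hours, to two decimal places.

Centroid of excess rainfall: t_c = Σ P_i·t̄_i / ΣP_i = 2.6704 h (block centres at 0.75, 2.25, 3.75 h).
Hydrograph peak occurs at t = 7.5 h, so basin lag t_L = 7.5 − 2.6704 = 4.83 h.

t_L ≈ 4.83 h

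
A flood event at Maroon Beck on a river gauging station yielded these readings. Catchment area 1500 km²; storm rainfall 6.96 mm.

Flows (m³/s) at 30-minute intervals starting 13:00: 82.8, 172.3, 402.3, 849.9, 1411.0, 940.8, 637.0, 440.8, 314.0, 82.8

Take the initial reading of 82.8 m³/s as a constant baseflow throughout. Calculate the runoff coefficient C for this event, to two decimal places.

C ≈ 0.78

ΣQ_DR = 4506 m³/s; V = ΣQ_DR·Δt = 8.110 × 10^6 m³.
Runoff depth d = V / A = 5.407 mm.
C = d / P = 5.407 / 6.96 = 0.78.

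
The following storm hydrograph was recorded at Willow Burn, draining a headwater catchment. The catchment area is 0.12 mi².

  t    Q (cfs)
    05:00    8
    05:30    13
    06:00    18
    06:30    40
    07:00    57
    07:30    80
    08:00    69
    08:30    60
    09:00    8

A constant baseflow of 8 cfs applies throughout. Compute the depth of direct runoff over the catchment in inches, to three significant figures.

Direct runoff: 0.0, 5.0, 10.0, 32.0, 49.0, 72.0, 61.0, 52.0, 0.0 cfs; ΣQ_DR = 281.0 cfs.
V = ΣQ_DR · Δt = 281.0 × 1800 s = 5.058 × 10^5 ft³.
Over A = 0.12 mi², depth = V / A = 1.81 in.

d ≈ 1.81 in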